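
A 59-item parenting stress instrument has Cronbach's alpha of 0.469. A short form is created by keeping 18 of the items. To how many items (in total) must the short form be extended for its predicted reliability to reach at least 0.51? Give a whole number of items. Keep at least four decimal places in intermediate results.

70

First, r for the 18-item form: n = 18/59 = 0.3051, so r_18 = 0.3051·0.469/(1 + (0.3051 − 1)·0.469) = 0.2123
Length factor from the short form to reach 0.51: n' = 0.51(1 − 0.2123) / [0.2123(1 − 0.51)] ≈ 3.8618
Total items = 3.8618 × 18 = 69.51, rounded up to 70.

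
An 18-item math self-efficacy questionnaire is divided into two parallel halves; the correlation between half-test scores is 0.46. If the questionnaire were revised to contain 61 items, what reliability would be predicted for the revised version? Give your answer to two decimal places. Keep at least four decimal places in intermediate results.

Spearman-Brown correction (n = 2): r_full = 2·0.46/(1 + 0.46) = 0.6301
Then adjust to 61 items: n = 61/18 = 3.3889
r_new = n·r_full / (1 + (n − 1)·r_full) = 2.1353 / 2.5052 ≈ 0.8523

0.85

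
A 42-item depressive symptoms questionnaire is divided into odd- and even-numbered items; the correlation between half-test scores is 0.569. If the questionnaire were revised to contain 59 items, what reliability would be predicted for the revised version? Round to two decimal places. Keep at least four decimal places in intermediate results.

First correct the split-half correlation to full-test reliability: r_full = 2 × 0.569 / (1 + 0.569) ≈ 0.7253
Then adjust to 59 items: n = 59/42 = 1.4048
r_new = n·r_full / (1 + (n − 1)·r_full) = 1.0189 / 1.2936 ≈ 0.7876

0.79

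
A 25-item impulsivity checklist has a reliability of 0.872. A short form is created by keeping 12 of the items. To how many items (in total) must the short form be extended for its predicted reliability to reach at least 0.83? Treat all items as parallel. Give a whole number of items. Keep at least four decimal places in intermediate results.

Short-form reliability: n = 12/25 = 0.4800; r_12 = n·r/(1+(n−1)r) ≈ 0.7658
Then solve for n' with r_old = 0.7658, r_target = 0.83: n' = 0.83(1 − 0.7658)/[0.7658(1 − 0.83)] = 1.4931
Items = 1.4931 × 12 ≈ 17.92 → 18

18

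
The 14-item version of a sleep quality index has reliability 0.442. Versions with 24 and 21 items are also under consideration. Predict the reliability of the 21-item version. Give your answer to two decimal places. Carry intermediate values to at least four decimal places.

Only the ratio of lengths matters: n = 21/14 = 1.5000
r_{21} = n·r / (1 + (n − 1)·r) = 0.6630 / 1.2210 ≈ 0.5430

0.54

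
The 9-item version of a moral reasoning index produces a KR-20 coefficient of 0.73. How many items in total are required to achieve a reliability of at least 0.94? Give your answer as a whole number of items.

n = 0.94(1 − 0.73) / [0.73(1 − 0.94)]
  = 0.2538 / 0.0438 = 5.7945
Items needed = n × 9 = 5.7945 × 9 ≈ 52.15 → round up to 53

53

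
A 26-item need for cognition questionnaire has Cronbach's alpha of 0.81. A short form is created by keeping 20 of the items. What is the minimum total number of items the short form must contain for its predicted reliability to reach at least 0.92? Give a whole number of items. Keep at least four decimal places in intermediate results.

71

Short-form reliability: n = 20/26 = 0.7692; r_20 = n·r/(1+(n−1)r) ≈ 0.7663
Then solve for n' with r_old = 0.7663, r_target = 0.92: n' = 0.92(1 − 0.7663)/[0.7663(1 − 0.92)] = 3.5072
Items = 3.5072 × 20 ≈ 70.14 → 71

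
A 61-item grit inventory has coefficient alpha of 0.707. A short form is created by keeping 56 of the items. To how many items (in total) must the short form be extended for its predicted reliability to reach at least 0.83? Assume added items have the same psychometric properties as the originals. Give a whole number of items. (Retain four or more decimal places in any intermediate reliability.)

124

Short-form reliability: n = 56/61 = 0.9180; r_56 = n·r/(1+(n−1)r) ≈ 0.6890
Length factor from the short form to reach 0.83: n' = 0.83(1 − 0.6890) / [0.6890(1 − 0.83)] ≈ 2.2038
Total items = 2.2038 × 56 = 123.41, rounded up to 124.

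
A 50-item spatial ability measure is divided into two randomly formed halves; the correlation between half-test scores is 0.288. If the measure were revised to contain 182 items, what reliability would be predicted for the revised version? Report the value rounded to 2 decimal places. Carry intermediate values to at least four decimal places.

Spearman-Brown correction (n = 2): r_full = 2·0.288/(1 + 0.288) = 0.4472
Then adjust to 182 items: n = 182/50 = 3.6400
r_new = n·r_full / (1 + (n − 1)·r_full) = 1.6278 / 2.1806 ≈ 0.7465

0.75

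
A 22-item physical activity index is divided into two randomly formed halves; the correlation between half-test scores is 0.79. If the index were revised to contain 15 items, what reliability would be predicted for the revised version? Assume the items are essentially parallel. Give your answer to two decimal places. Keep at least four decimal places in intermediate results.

0.84

First correct the split-half correlation to full-test reliability: r_full = 2 × 0.79 / (1 + 0.79) ≈ 0.8827
Length factor from 22 to 15 items: n = 15/22 = 0.6818
r_new = n·r_full / (1 + (n − 1)·r_full) = 0.6018 / 0.7191 ≈ 0.8369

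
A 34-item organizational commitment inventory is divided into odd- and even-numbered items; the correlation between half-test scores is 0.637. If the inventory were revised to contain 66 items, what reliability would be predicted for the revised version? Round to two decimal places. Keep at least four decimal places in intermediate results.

0.87

First correct the split-half correlation to full-test reliability: r_full = 2 × 0.637 / (1 + 0.637) ≈ 0.7783
Then adjust to 66 items: n = 66/34 = 1.9412
r_new = n·r_full / (1 + (n − 1)·r_full) = 1.5108 / 1.7325 ≈ 0.8720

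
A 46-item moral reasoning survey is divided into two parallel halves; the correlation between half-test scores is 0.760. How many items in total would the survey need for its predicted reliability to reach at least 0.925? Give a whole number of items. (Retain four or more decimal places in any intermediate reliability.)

Corrected full-test reliability: r_full = 2 × 0.760 / (1 + 0.760) ≈ 0.8636
Solve Spearman-Brown for n: n = 0.925(1 − 0.8636) / [0.8636(1 − 0.925)] = 1.9480
Items = 1.9480 × 46 ≈ 89.61 → 90

90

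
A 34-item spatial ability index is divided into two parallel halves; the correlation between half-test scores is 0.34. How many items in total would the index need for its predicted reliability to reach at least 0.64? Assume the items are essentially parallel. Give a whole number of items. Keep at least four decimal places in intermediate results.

Corrected full-test reliability: r_full = 2 × 0.34 / (1 + 0.34) ≈ 0.5075
n = r_tgt(1 − r_full) / [r_full(1 − r_tgt)] = 0.64 × 0.4925 / (0.5075 × 0.36) ≈ 1.7252
Required items = 1.7252 × 34 = 58.66, so 59 items.

59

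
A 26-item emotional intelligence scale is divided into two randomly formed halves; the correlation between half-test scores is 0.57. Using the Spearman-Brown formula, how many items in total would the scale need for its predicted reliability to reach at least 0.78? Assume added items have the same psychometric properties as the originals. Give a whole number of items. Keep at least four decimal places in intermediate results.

Corrected full-test reliability: r_full = 2 × 0.57 / (1 + 0.57) ≈ 0.7261
Solve Spearman-Brown for n: n = 0.78(1 − 0.7261) / [0.7261(1 − 0.78)] = 1.3374
Items = 1.3374 × 26 ≈ 34.77 → 35

35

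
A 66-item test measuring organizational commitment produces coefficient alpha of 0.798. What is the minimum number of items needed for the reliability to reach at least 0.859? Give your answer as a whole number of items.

n = 0.859(1 − 0.798) / [0.798(1 − 0.859)]
  = 0.173518 / 0.112518 = 1.5421
So the test needs 1.5421 × 66 ≈ 101.78 items; rounding up, 102.

102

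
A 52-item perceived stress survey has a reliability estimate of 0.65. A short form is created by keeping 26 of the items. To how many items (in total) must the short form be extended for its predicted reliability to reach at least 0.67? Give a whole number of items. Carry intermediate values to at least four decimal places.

57

Short-form reliability: n = 26/52 = 0.5000; r_26 = n·r/(1+(n−1)r) ≈ 0.4815
Length factor from the short form to reach 0.67: n' = 0.67(1 − 0.4815) / [0.4815(1 − 0.67)] ≈ 2.1863
Total items = 2.1863 × 26 = 56.84, rounded up to 57.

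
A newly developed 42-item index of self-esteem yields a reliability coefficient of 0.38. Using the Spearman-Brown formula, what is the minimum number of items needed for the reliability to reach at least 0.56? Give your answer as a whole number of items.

Rearranging the Spearman-Brown formula for n,
n = r_target (1 − r_old) / [ r_old (1 − r_target) ]
n = [0.56 × 0.62] / [0.38 × 0.44]
  = 0.3472 / 0.1672 = 2.0766
2.0766 × 42 = 87.22 → 88 items

88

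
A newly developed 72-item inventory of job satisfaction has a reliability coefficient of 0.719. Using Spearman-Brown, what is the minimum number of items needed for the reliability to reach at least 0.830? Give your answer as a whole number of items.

n = 0.830(1 − 0.719) / [0.719(1 − 0.830)]
n = 0.233230 / 0.122230 ≈ 1.9081
So the test needs 1.9081 × 72 ≈ 137.38 items; rounding up, 138.

138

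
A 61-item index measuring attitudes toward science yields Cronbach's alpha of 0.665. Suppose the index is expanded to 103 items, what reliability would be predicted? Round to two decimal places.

0.77

Length ratio n = 103/61 = 1.6885
Spearman-Brown: r_new = n·r / (1 + (n − 1)·r)
r_new = (1.6885 × 0.665) / (1 + (1.6885 − 1) × 0.665)
r_new = 1.1229 / 1.4579 ≈ 0.7702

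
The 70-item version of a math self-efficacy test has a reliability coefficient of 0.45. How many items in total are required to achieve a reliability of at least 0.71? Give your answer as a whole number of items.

210

n = [0.71 × 0.55] / [0.45 × 0.29]
n = 0.3905 / 0.1305 ≈ 2.9923
2.9923 × 70 = 209.46 → 210 items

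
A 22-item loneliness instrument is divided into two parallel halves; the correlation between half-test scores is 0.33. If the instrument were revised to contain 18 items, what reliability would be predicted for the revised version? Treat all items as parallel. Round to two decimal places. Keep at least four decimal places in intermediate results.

Spearman-Brown correction (n = 2): r_full = 2·0.33/(1 + 0.33) = 0.4962
Then adjust to 18 items: n = 18/22 = 0.8182
r_new = n·r_full / (1 + (n − 1)·r_full) = 0.4060 / 0.9098 ≈ 0.4463

0.45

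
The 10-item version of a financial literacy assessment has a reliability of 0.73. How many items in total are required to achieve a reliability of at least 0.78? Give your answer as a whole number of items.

Invert Spearman-Brown to solve for n:
n = r*(1 − r) / [ r (1 − r*) ]
n = [0.78 × 0.27] / [0.73 × 0.22]
n = 0.2106 / 0.1606 ≈ 1.3113
So the test needs 1.3113 × 10 ≈ 13.11 items; rounding up, 14.

14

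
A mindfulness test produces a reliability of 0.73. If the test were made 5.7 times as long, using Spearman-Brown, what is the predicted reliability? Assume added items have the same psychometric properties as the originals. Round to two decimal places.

0.94

r_new = 5.7·0.73 / [1 + (5.7 − 1)·0.73]
r_new = 4.1610 / 4.4310 ≈ 0.9391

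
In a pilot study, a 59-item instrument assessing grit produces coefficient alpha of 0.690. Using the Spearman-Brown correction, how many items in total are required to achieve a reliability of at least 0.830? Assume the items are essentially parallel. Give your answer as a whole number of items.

Invert Spearman-Brown to solve for n:
n = r*(1 − r) / [ r (1 − r*) ]
n = [0.830 × 0.310] / [0.690 × 0.170]
  = 0.257300 / 0.117300 = 2.1935
So the test needs 2.1935 × 59 ≈ 129.42 items; rounding up, 130.

130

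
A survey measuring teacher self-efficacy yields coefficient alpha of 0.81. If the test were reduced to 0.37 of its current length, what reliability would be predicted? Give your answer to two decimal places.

0.61

r_new = (0.37 × 0.81) / (1 + (0.37 − 1) × 0.81)
     = 0.2997 / 0.4897 = 0.6120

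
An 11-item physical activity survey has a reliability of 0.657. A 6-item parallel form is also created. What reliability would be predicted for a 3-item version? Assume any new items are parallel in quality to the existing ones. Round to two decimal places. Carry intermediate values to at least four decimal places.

Only the ratio of lengths matters: n = 3/11 = 0.2727
r_{3} = n·r / (1 + (n − 1)·r) = 0.1792 / 0.5222 ≈ 0.3432

0.34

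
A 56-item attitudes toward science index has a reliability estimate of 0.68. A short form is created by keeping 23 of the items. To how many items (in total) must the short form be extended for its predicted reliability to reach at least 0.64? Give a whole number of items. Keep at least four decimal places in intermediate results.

Short-form reliability: n = 23/56 = 0.4107; r_23 = n·r/(1+(n−1)r) ≈ 0.4660
Then solve for n' with r_old = 0.4660, r_target = 0.64: n' = 0.64(1 − 0.4660)/[0.4660(1 − 0.64)] = 2.0372
Total items = 2.0372 × 23 = 46.86, rounded up to 47.

47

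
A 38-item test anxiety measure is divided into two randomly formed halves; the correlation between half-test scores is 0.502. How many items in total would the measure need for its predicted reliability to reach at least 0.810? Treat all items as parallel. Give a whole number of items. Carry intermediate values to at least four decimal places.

81

r_full = 2(0.502)/(1 + 0.502) = 0.6684
Solve Spearman-Brown for n: n = 0.810(1 − 0.6684) / [0.6684(1 − 0.810)] = 2.1150
Required items = 2.1150 × 38 = 80.37, so 81 items.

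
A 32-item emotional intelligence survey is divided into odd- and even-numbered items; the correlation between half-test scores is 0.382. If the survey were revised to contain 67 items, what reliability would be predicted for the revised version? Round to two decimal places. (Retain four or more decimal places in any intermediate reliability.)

Full-test reliability from the split-half r: r_full = 2(0.382)/(1 + 0.382) = 0.5528
Then adjust to 67 items: n = 67/32 = 2.0938
r_new = n·r_full / (1 + (n − 1)·r_full) = 1.1575 / 1.6047 ≈ 0.7213

0.72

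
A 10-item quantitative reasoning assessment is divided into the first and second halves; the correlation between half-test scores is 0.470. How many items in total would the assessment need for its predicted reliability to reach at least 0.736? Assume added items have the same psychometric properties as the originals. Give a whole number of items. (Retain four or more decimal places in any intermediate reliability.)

16

Corrected full-test reliability: r_full = 2 × 0.470 / (1 + 0.470) ≈ 0.6395
Solve Spearman-Brown for n: n = 0.736(1 − 0.6395) / [0.6395(1 − 0.736)] = 1.5716
Items = 1.5716 × 10 ≈ 15.72 → 16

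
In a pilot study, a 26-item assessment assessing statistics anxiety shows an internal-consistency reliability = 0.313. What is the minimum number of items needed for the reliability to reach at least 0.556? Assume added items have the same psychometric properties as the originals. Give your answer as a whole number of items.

Spearman-Brown solved for the length factor n:
n = r*(1 − r) / [ r (1 − r*) ]
n = 0.556 × (1 − 0.313) / [ 0.313 × (1 − 0.556) ]
  = 0.381972 / 0.138972 = 2.7486
So the test needs 2.7486 × 26 ≈ 71.46 items; rounding up, 72.

72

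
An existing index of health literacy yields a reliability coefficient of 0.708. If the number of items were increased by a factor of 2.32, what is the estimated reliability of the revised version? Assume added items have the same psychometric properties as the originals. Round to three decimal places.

r_new = 2.32·0.708 / [1 + (2.32 − 1)·0.708]
r_new = 1.6426 / 1.9346 ≈ 0.8491

0.849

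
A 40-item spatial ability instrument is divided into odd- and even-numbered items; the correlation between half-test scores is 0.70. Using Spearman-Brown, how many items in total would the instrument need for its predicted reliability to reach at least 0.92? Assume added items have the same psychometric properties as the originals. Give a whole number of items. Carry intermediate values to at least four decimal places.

Corrected full-test reliability: r_full = 2 × 0.70 / (1 + 0.70) ≈ 0.8235
n = r_tgt(1 − r_full) / [r_full(1 − r_tgt)] = 0.92 × 0.1765 / (0.8235 × 0.08) ≈ 2.4648
Items = 2.4648 × 40 ≈ 98.59 → 99

99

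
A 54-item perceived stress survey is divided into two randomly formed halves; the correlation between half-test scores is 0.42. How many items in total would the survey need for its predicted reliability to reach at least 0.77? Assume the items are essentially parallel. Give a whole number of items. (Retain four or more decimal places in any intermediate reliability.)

r_full = 2(0.42)/(1 + 0.42) = 0.5915
n = r_tgt(1 − r_full) / [r_full(1 − r_tgt)] = 0.77 × 0.4085 / (0.5915 × 0.23) ≈ 2.3121
Required items = 2.3121 × 54 = 124.85, so 125 items.

125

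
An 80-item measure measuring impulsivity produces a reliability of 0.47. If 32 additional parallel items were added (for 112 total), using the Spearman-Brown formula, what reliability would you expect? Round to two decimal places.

0.55

n = 112/80 = 1.4
Apply the Spearman-Brown prophecy formula, r' = nr / [1 + (n − 1)r]:
r_new = 1.4·0.47 / [1 + (1.4 − 1)·0.47]
r_new = 0.6580 / 1.1880 ≈ 0.5539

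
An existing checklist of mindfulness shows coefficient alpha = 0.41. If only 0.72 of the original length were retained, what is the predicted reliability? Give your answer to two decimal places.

Spearman-Brown: r_new = n·r / (1 + (n − 1)·r)
r_new = (0.72 × 0.41) / (1 + (0.72 − 1) × 0.41)
r_new = 0.2952 / 0.8852 ≈ 0.3335

0.33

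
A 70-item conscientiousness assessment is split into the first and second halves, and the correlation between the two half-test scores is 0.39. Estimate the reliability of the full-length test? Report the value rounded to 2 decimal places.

Each half is half the length of the full test, so the full test is n = 2 times a half.
r_full = 2(0.39) / (1 + 0.39)
r_full = 0.7800 / 1.3900 ≈ 0.5612

0.56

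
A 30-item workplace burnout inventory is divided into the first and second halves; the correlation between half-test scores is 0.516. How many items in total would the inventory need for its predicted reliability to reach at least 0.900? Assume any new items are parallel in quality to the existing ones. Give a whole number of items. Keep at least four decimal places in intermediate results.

127

Corrected full-test reliability: r_full = 2 × 0.516 / (1 + 0.516) ≈ 0.6807
n = r_tgt(1 − r_full) / [r_full(1 − r_tgt)] = 0.900 × 0.3193 / (0.6807 × 0.100) ≈ 4.2217
Items = 4.2217 × 30 ≈ 126.65 → 127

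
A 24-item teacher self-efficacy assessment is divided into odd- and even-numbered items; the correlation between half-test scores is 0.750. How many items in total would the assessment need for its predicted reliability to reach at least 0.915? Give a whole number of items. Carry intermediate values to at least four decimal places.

r_full = 2(0.750)/(1 + 0.750) = 0.8571
Solve Spearman-Brown for n: n = 0.915(1 − 0.8571) / [0.8571(1 − 0.915)] = 1.7947
Required items = 1.7947 × 24 = 43.07, so 44 items.

44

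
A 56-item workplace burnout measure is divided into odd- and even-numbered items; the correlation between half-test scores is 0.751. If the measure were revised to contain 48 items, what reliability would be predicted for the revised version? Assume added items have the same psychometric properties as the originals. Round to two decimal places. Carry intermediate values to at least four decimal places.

0.84

First correct the split-half correlation to full-test reliability: r_full = 2 × 0.751 / (1 + 0.751) ≈ 0.8578
Then adjust to 48 items: n = 48/56 = 0.8571
r_new = n·r_full / (1 + (n − 1)·r_full) = 0.7352 / 0.8774 ≈ 0.8379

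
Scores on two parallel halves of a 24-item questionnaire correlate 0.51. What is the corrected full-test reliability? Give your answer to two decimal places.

0.68

r_full = 2(0.51) / (1 + 0.51)
r_full = 1.0200 / 1.5100 ≈ 0.6755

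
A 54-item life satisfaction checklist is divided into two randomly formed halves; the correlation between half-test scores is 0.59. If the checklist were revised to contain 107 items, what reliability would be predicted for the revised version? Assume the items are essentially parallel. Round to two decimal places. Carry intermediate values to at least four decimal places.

0.85

Spearman-Brown correction (n = 2): r_full = 2·0.59/(1 + 0.59) = 0.7421
Length factor from 54 to 107 items: n = 107/54 = 1.9815
r_new = n·r_full / (1 + (n − 1)·r_full) = 1.4705 / 1.7284 ≈ 0.8508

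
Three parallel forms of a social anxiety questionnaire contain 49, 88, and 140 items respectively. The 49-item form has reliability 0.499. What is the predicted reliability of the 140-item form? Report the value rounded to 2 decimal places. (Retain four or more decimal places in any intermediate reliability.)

0.74

The 88-item form is not needed; work directly from the 49-item form with n = 140/49 = 2.8571.
r_{140} = n·r / (1 + (n − 1)·r) = 1.4257 / 1.9267 ≈ 0.7400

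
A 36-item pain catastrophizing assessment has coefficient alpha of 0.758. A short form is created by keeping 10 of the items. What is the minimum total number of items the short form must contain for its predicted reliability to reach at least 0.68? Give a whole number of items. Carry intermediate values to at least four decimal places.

25

Short-form reliability: n = 10/36 = 0.2778; r_10 = n·r/(1+(n−1)r) ≈ 0.4653
Length factor from the short form to reach 0.68: n' = 0.68(1 − 0.4653) / [0.4653(1 − 0.68)] ≈ 2.4419
Items = 2.4419 × 10 ≈ 24.42 → 25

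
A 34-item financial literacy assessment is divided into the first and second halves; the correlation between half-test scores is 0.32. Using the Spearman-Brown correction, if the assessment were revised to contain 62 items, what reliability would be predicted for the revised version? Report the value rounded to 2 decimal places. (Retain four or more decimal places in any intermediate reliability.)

0.63

Spearman-Brown correction (n = 2): r_full = 2·0.32/(1 + 0.32) = 0.4848
Then adjust to 62 items: n = 62/34 = 1.8235
r_new = n·r_full / (1 + (n − 1)·r_full) = 0.8840 / 1.3992 ≈ 0.6318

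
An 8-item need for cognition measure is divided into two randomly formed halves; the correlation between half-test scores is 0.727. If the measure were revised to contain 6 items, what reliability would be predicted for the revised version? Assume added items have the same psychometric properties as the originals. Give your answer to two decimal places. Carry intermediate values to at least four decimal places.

0.80

Spearman-Brown correction (n = 2): r_full = 2·0.727/(1 + 0.727) = 0.8419
Then adjust to 6 items: n = 6/8 = 0.7500
r_new = n·r_full / (1 + (n − 1)·r_full) = 0.6314 / 0.7895 ≈ 0.7997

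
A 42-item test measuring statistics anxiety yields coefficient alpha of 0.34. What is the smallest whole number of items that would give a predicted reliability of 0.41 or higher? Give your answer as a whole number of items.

57

Invert Spearman-Brown to solve for n:
n = r*(1 − r) / [ r (1 − r*) ]
n = [0.41 × 0.66] / [0.34 × 0.59]
  = 0.2706 / 0.2006 = 1.3490
So the test needs 1.3490 × 42 ≈ 56.66 items; rounding up, 57.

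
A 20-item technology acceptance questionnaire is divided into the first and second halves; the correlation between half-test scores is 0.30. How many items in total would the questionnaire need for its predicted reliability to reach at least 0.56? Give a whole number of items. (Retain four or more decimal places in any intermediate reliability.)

30

r_full = 2(0.30)/(1 + 0.30) = 0.4615
n = r_tgt(1 − r_full) / [r_full(1 − r_tgt)] = 0.56 × 0.5385 / (0.4615 × 0.44) ≈ 1.4851
Items = 1.4851 × 20 ≈ 29.70 → 30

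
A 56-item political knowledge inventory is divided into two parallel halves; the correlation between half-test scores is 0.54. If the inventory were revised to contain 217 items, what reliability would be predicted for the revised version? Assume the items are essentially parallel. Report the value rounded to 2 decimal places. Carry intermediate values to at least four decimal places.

First correct the split-half correlation to full-test reliability: r_full = 2 × 0.54 / (1 + 0.54) ≈ 0.7013
Length factor from 56 to 217 items: n = 217/56 = 3.8750
r_new = n·r_full / (1 + (n − 1)·r_full) = 2.7175 / 3.0162 ≈ 0.9010

0.90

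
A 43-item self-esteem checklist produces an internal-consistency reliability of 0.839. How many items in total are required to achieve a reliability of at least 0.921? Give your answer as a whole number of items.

97

n = 0.921 × (1 − 0.839) / [ 0.839 × (1 − 0.921) ]
n = 0.148281 / 0.066281 ≈ 2.2372
So the test needs 2.2372 × 43 ≈ 96.20 items; rounding up, 97.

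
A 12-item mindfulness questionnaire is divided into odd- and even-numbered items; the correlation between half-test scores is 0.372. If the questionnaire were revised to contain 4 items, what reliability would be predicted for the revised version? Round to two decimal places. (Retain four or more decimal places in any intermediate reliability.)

0.28

First correct the split-half correlation to full-test reliability: r_full = 2 × 0.372 / (1 + 0.372) ≈ 0.5423
Then adjust to 4 items: n = 4/12 = 0.3333
r_new = n·r_full / (1 + (n − 1)·r_full) = 0.1807 / 0.6384 ≈ 0.2831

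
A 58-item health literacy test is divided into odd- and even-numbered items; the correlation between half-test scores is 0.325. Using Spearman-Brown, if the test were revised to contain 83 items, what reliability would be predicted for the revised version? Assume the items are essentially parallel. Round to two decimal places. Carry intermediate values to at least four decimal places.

0.58

Full-test reliability from the split-half r: r_full = 2(0.325)/(1 + 0.325) = 0.4906
Then adjust to 83 items: n = 83/58 = 1.4310
r_new = n·r_full / (1 + (n − 1)·r_full) = 0.7020 / 1.2114 ≈ 0.5795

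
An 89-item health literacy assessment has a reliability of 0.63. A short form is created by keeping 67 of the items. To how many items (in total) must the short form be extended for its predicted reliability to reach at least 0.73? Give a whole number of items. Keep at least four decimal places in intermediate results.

142

First, r for the 67-item form: n = 67/89 = 0.7528, so r_67 = 0.7528·0.63/(1 + (0.7528 − 1)·0.63) = 0.5617
Then solve for n' with r_old = 0.5617, r_target = 0.73: n' = 0.73(1 − 0.5617)/[0.5617(1 − 0.73)] = 2.1097
Total items = 2.1097 × 67 = 141.35, rounded up to 142.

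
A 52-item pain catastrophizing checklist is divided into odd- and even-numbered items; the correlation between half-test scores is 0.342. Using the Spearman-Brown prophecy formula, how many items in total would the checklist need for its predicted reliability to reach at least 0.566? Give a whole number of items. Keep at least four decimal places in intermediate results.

66

r_full = 2(0.342)/(1 + 0.342) = 0.5097
n = r_tgt(1 − r_full) / [r_full(1 − r_tgt)] = 0.566 × 0.4903 / (0.5097 × 0.434) ≈ 1.2545
Required items = 1.2545 × 52 = 65.23, so 66 items.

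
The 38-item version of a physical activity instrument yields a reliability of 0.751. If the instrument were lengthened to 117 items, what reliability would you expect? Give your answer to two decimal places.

Length ratio n = 117/38 = 3.0789
r_new = (3.0789 × 0.751) / (1 + (3.0789 − 1) × 0.751)
     = 2.3123 / 2.5613 = 0.9028

0.90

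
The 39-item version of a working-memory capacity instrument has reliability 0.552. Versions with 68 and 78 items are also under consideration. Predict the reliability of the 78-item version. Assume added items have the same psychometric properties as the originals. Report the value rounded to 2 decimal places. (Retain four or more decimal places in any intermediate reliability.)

The 68-item form is not needed; work directly from the 39-item form with n = 78/39 = 2.0000.
r_{78} = n·r / (1 + (n − 1)·r) = 1.1040 / 1.5520 ≈ 0.7113

0.71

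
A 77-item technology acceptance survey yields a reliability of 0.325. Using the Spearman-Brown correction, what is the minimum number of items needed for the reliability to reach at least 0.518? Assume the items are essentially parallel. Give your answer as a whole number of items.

Rearranging the Spearman-Brown formula for n,
n = r*(1 − r) / [ r (1 − r*) ]
n = 0.518 × (1 − 0.325) / [ 0.325 × (1 − 0.518) ]
  = 0.349650 / 0.156650 = 2.2320
So the test needs 2.2320 × 77 ≈ 171.86 items; rounding up, 172.

172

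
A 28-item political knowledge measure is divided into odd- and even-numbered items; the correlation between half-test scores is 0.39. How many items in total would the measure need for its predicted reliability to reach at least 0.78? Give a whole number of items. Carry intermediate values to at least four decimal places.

r_full = 2(0.39)/(1 + 0.39) = 0.5612
Solve Spearman-Brown for n: n = 0.78(1 − 0.5612) / [0.5612(1 − 0.78)] = 2.7722
Items = 2.7722 × 28 ≈ 77.62 → 78

78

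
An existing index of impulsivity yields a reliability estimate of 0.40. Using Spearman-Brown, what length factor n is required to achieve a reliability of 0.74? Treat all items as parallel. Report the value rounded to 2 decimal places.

4.27

Invert Spearman-Brown to solve for n:
n = r_target (1 − r_old) / [ r_old (1 − r_target) ]
n = 0.74 × (1 − 0.40) / [ 0.40 × (1 − 0.74) ]
  = 0.4440 / 0.1040 = 4.2692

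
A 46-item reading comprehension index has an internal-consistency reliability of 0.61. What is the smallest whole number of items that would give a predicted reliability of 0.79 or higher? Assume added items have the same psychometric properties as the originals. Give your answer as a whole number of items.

Invert Spearman-Brown to solve for n:
n = r_target (1 − r_old) / [ r_old (1 − r_target) ]
n = 0.79(1 − 0.61) / [0.61(1 − 0.79)]
  = 0.3081 / 0.1281 = 2.4052
2.4052 × 46 = 110.64 → 111 items

111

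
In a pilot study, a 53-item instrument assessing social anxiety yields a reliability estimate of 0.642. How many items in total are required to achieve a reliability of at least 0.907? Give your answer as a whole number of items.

289

Rearranging the Spearman-Brown formula for n,
n = r_target (1 − r_old) / [ r_old (1 − r_target) ]
n = 0.907(1 − 0.642) / [0.642(1 − 0.907)]
  = 0.324706 / 0.059706 = 5.4384
5.4384 × 53 = 288.24 → 289 items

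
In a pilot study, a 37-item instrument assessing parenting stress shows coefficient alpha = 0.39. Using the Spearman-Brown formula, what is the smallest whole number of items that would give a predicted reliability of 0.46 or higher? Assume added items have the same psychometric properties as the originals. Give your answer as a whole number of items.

50

n = 0.46 × (1 − 0.39) / [ 0.39 × (1 − 0.46) ]
  = 0.2806 / 0.2106 = 1.3324
Items needed = n × 37 = 1.3324 × 37 ≈ 49.30 → round up to 50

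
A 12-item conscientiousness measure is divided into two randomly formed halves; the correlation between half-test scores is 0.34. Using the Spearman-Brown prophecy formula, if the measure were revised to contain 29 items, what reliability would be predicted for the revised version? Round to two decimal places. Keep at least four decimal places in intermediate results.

Spearman-Brown correction (n = 2): r_full = 2·0.34/(1 + 0.34) = 0.5075
Then adjust to 29 items: n = 29/12 = 2.4167
r_new = n·r_full / (1 + (n − 1)·r_full) = 1.2265 / 1.7190 ≈ 0.7135

0.71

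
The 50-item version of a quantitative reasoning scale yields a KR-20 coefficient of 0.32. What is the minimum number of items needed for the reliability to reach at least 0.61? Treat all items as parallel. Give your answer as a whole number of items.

167

n = 0.61(1 − 0.32) / [0.32(1 − 0.61)]
  = 0.4148 / 0.1248 = 3.3237
3.3237 × 50 = 166.19 → 167 items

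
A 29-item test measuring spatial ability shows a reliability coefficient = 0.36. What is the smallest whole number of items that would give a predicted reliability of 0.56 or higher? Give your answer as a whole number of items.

66

Rearranging the Spearman-Brown formula for n,
n = r_target (1 − r_old) / [ r_old (1 − r_target) ]
n = [0.56 × 0.64] / [0.36 × 0.44]
n = 0.3584 / 0.1584 ≈ 2.2626
Items needed = n × 29 = 2.2626 × 29 ≈ 65.62 → round up to 66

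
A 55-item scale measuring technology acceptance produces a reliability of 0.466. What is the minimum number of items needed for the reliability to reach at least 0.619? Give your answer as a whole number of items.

103

Rearranging the Spearman-Brown formula for n,
n = r_target (1 − r_old) / [ r_old (1 − r_target) ]
n = [0.619 × 0.534] / [0.466 × 0.381]
n = 0.330546 / 0.177546 ≈ 1.8617
So the test needs 1.8617 × 55 ≈ 102.39 items; rounding up, 103.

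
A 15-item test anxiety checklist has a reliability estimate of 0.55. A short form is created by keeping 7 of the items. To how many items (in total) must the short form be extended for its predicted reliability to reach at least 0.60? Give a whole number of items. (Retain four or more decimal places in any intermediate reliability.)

19

First, r for the 7-item form: n = 7/15 = 0.4667, so r_7 = 0.4667·0.55/(1 + (0.4667 − 1)·0.55) = 0.3632
Then solve for n' with r_old = 0.3632, r_target = 0.60: n' = 0.60(1 − 0.3632)/[0.3632(1 − 0.60)] = 2.6300
Items = 2.6300 × 7 ≈ 18.41 → 19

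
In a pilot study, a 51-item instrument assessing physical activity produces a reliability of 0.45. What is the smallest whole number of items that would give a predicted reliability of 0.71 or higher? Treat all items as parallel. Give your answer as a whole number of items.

n = 0.71(1 − 0.45) / [0.45(1 − 0.71)]
  = 0.3905 / 0.1305 = 2.9923
So the test needs 2.9923 × 51 ≈ 152.61 items; rounding up, 153.

153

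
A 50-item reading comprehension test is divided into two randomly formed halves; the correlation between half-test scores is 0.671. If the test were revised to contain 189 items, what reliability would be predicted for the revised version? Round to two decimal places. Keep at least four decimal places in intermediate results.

0.94

Full-test reliability from the split-half r: r_full = 2(0.671)/(1 + 0.671) = 0.8031
Length factor from 50 to 189 items: n = 189/50 = 3.7800
r_new = n·r_full / (1 + (n − 1)·r_full) = 3.0357 / 3.2326 ≈ 0.9391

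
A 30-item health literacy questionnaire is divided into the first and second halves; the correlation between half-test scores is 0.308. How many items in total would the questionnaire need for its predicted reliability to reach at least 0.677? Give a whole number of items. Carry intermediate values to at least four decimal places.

71

Corrected full-test reliability: r_full = 2 × 0.308 / (1 + 0.308) ≈ 0.4709
Solve Spearman-Brown for n: n = 0.677(1 − 0.4709) / [0.4709(1 − 0.677)] = 2.3550
Required items = 2.3550 × 30 = 70.65, so 71 items.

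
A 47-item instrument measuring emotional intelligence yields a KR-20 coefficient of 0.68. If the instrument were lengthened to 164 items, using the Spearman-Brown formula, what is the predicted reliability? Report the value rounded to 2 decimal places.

0.88

n = 164/47 = 3.4894
Apply the Spearman-Brown prophecy formula, r' = nr / [1 + (n − 1)r]:
r_new = 3.4894·0.68 / [1 + (3.4894 − 1)·0.68]
     = 2.3728 / 2.6928 = 0.8812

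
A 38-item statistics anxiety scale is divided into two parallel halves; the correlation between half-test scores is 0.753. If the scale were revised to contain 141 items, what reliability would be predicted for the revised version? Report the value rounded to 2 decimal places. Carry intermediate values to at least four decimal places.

Spearman-Brown correction (n = 2): r_full = 2·0.753/(1 + 0.753) = 0.8591
Then adjust to 141 items: n = 141/38 = 3.7105
r_new = n·r_full / (1 + (n − 1)·r_full) = 3.1877 / 3.3286 ≈ 0.9577

0.96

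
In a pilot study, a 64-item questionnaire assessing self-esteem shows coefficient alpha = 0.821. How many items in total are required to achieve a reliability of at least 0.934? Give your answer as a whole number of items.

n = 0.934 × (1 − 0.821) / [ 0.821 × (1 − 0.934) ]
  = 0.167186 / 0.054186 = 3.0854
So the test needs 3.0854 × 64 ≈ 197.47 items; rounding up, 198.

198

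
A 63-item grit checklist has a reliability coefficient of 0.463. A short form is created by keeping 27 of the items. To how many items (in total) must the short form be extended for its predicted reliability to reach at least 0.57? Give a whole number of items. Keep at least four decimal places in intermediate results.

97

Short-form reliability: n = 27/63 = 0.4286; r_27 = n·r/(1+(n−1)r) ≈ 0.2698
Then solve for n' with r_old = 0.2698, r_target = 0.57: n' = 0.57(1 − 0.2698)/[0.2698(1 − 0.57)] = 3.5876
Items = 3.5876 × 27 ≈ 96.87 → 97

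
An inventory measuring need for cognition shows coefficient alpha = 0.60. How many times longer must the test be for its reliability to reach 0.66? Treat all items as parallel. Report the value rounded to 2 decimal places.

1.29

n = [0.66 × 0.40] / [0.60 × 0.34]
  = 0.2640 / 0.2040 = 1.2941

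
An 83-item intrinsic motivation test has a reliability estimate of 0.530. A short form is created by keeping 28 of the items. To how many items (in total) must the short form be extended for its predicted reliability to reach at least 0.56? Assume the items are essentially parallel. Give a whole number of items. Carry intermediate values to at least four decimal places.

First, r for the 28-item form: n = 28/83 = 0.3373, so r_28 = 0.3373·0.530/(1 + (0.3373 − 1)·0.530) = 0.2756
Then solve for n' with r_old = 0.2756, r_target = 0.56: n' = 0.56(1 − 0.2756)/[0.2756(1 − 0.56)] = 3.3453
Items = 3.3453 × 28 ≈ 93.67 → 94

94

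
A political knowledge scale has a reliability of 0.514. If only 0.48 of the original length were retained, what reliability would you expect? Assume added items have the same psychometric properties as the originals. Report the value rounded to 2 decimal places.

Apply the Spearman-Brown prophecy formula, r' = nr / [1 + (n − 1)r]:
r_new = 0.48·0.514 / [1 + (0.48 − 1)·0.514]
r_new = 0.2467 / 0.7327 ≈ 0.3367

0.34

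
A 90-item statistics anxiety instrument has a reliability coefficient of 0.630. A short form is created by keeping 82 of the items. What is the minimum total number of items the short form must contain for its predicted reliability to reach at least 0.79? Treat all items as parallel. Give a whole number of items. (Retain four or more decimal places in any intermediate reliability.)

199

First, r for the 82-item form: n = 82/90 = 0.9111, so r_82 = 0.9111·0.630/(1 + (0.9111 − 1)·0.630) = 0.6080
Length factor from the short form to reach 0.79: n' = 0.79(1 − 0.6080) / [0.6080(1 − 0.79)] ≈ 2.4254
Total items = 2.4254 × 82 = 198.88, rounded up to 199.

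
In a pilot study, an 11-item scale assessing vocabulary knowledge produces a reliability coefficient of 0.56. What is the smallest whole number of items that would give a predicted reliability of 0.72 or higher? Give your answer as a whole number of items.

Spearman-Brown solved for the length factor n:
n = r*(1 − r) / [ r (1 − r*) ]
n = 0.72(1 − 0.56) / [0.56(1 − 0.72)]
n = 0.3168 / 0.1568 ≈ 2.0204
Items needed = n × 11 = 2.0204 × 11 ≈ 22.22 → round up to 23

23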